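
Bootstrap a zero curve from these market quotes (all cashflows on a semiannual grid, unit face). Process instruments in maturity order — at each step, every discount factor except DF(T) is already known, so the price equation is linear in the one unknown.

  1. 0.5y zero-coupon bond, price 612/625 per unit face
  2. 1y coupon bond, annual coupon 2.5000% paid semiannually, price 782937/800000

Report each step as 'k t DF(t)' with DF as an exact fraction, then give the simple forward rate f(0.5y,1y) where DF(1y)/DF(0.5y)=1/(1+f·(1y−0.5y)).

step 1 [0.5y] zero: DF = P = 612/625 ≈ 0.979200
step 2 [1y] bond c/2=1/80: DF=(782937/800000 − 1/80·(0.979200))/(1+1/80) = 1909/2000 ≈ 0.954500

1 1/2 612/625
2 1 1909/2000
f(0.5y,1y) = ((612/625)/(1909/2000) − 1)/(1/2) = 494/9545 ≈ 5.1755%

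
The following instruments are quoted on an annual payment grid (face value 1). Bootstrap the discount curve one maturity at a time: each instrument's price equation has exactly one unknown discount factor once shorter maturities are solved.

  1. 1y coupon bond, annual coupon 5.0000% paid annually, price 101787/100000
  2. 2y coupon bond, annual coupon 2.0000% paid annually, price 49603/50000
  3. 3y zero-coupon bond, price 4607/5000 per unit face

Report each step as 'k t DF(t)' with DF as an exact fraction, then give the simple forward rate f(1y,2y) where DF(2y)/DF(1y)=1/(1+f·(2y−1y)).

1 1 4847/5000
2 2 596/625
3 3 4607/5000
f(1y,2y) = ((4847/5000)/(596/625) − 1)/(1) = 79/4768 ≈ 1.6569%

step 1 [1y] bond c/1=1/20: DF=(101787/100000 − 1/20·(0))/(1+1/20) = 4847/5000 ≈ 0.969400
step 2 [2y] bond c/1=1/50: DF=(49603/50000 − 1/50·(0.969400))/(1+1/50) = 596/625 ≈ 0.953600
step 3 [3y] zero: DF = P = 4607/5000 ≈ 0.921400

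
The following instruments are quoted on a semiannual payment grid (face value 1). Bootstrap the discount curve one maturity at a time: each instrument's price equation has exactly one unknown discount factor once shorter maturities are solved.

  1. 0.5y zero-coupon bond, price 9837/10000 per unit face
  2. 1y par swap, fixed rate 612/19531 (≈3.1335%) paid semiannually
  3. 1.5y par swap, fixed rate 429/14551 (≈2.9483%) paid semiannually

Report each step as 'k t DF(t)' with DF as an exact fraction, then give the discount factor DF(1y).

1 1/2 9837/10000
2 1 4847/5000
3 3/2 9571/10000
DF(1y) = 4847/5000 ≈ 0.969400

step 1 [0.5y] zero: DF = P = 9837/10000 ≈ 0.983700
step 2 [1y] swap r/2=306/19531: DF=(1 − 306/19531·(0.983700))/(1+306/19531) = 4847/5000 ≈ 0.969400
step 3 [1.5y] swap r/2=429/29102: DF=(1 − 429/29102·(0.983700+0.969400))/(1+429/29102) = 9571/10000 ≈ 0.957100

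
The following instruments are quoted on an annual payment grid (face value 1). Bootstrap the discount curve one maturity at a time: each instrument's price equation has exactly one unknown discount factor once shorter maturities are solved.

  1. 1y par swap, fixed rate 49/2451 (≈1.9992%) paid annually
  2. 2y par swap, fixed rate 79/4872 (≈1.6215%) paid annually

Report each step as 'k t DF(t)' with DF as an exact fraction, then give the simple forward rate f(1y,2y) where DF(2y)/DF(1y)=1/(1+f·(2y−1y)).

1 1 2451/2500
2 2 2421/2500
f(1y,2y) = ((2451/2500)/(2421/2500) − 1)/(1) = 10/807 ≈ 1.2392%

step 1 [1y] swap r/1=49/2451: DF=(1 − 49/2451·(0))/(1+49/2451) = 2451/2500 ≈ 0.980400
step 2 [2y] swap r/1=79/4872: DF=(1 − 79/4872·(0.980400))/(1+79/4872) = 2421/2500 ≈ 0.968400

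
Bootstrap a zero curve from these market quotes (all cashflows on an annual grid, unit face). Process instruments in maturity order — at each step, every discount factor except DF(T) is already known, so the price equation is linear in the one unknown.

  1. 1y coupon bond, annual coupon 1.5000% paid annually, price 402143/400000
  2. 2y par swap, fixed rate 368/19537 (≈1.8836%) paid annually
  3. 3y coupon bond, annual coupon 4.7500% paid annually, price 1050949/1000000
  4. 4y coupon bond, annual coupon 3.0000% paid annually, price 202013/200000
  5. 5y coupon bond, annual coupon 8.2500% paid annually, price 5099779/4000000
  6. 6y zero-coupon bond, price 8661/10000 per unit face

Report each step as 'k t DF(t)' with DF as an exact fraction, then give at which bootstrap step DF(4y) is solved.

1 1 1981/2000
2 2 602/625
3 3 9147/10000
4 4 8971/10000
5 5 2227/2500
6 6 8661/10000
DF(4y) is solved at step 4

step 1 [1y] bond c/1=3/200: DF=(402143/400000 − 3/200·(0))/(1+3/200) = 1981/2000 ≈ 0.990500
step 2 [2y] swap r/1=368/19537: DF=(1 − 368/19537·(0.990500))/(1+368/19537) = 602/625 ≈ 0.963200
step 3 [3y] bond c/1=19/400: DF=(1050949/1000000 − 19/400·(0.990500+0.963200))/(1+19/400) = 9147/10000 ≈ 0.914700
step 4 [4y] bond c/1=3/100: DF=(202013/200000 − 3/100·(0.990500+0.963200+0.914700))/(1+3/100) = 8971/10000 ≈ 0.897100
step 5 [5y] bond c/1=33/400: DF=(5099779/4000000 − 33/400·(0.990500+0.963200+0.914700+0.897100))/(1+33/400) = 2227/2500 ≈ 0.890800
step 6 [6y] zero: DF = P = 8661/10000 ≈ 0.866100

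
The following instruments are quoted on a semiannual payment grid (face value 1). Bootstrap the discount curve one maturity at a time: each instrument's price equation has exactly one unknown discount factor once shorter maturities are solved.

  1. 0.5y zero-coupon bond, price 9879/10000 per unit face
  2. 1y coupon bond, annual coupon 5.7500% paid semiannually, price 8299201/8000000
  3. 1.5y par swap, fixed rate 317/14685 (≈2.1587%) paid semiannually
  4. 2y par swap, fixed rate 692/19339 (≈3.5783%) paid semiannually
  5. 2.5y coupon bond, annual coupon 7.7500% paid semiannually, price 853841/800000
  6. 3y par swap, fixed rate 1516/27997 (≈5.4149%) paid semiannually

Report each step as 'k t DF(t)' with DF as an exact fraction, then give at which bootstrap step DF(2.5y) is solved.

step 1 [0.5y] zero: DF = P = 9879/10000 ≈ 0.987900
step 2 [1y] bond c/2=23/800: DF=(8299201/8000000 − 23/800·(0.987900))/(1+23/800) = 613/625 ≈ 0.980800
step 3 [1.5y] swap r/2=317/29370: DF=(1 − 317/29370·(0.987900+0.980800))/(1+317/29370) = 9683/10000 ≈ 0.968300
step 4 [2y] swap r/2=346/19339: DF=(1 − 346/19339·(0.987900+0.980800+0.968300))/(1+346/19339) = 2327/2500 ≈ 0.930800
step 5 [2.5y] bond c/2=31/800: DF=(853841/800000 − 31/800·(0.987900+0.980800+0.968300+0.930800))/(1+31/800) = 552/625 ≈ 0.883200
step 6 [3y] swap r/2=758/27997: DF=(1 − 758/27997·(0.987900+0.980800+0.968300+0.930800+0.883200))/(1+758/27997) = 2121/2500 ≈ 0.848400

1 1/2 9879/10000
2 1 613/625
3 3/2 9683/10000
4 2 2327/2500
5 5/2 552/625
6 3 2121/2500
DF(2.5y) is solved at step 5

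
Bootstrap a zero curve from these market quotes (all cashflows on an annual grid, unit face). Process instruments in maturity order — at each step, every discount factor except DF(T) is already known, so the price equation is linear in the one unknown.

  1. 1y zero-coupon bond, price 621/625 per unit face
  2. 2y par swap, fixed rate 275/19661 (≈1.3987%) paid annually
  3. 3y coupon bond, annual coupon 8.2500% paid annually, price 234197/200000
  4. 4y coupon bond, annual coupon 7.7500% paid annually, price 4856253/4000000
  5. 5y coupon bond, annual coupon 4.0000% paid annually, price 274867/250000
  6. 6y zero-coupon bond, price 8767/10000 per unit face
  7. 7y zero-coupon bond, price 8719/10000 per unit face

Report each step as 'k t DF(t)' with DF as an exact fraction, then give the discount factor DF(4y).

step 1 [1y] zero: DF = P = 621/625 ≈ 0.993600
step 2 [2y] swap r/1=275/19661: DF=(1 − 275/19661·(0.993600))/(1+275/19661) = 389/400 ≈ 0.972500
step 3 [3y] bond c/1=33/400: DF=(234197/200000 − 33/400·(0.993600+0.972500))/(1+33/400) = 9319/10000 ≈ 0.931900
step 4 [4y] bond c/1=31/400: DF=(4856253/4000000 − 31/400·(0.993600+0.972500+0.931900))/(1+31/400) = 9183/10000 ≈ 0.918300
step 5 [5y] bond c/1=1/25: DF=(274867/250000 − 1/25·(0.993600+0.972500+0.931900+0.918300))/(1+1/25) = 569/625 ≈ 0.910400
step 6 [6y] zero: DF = P = 8767/10000 ≈ 0.876700
step 7 [7y] zero: DF = P = 8719/10000 ≈ 0.871900

1 1 621/625
2 2 389/400
3 3 9319/10000
4 4 9183/10000
5 5 569/625
6 6 8767/10000
7 7 8719/10000
DF(4y) = 9183/10000 ≈ 0.918300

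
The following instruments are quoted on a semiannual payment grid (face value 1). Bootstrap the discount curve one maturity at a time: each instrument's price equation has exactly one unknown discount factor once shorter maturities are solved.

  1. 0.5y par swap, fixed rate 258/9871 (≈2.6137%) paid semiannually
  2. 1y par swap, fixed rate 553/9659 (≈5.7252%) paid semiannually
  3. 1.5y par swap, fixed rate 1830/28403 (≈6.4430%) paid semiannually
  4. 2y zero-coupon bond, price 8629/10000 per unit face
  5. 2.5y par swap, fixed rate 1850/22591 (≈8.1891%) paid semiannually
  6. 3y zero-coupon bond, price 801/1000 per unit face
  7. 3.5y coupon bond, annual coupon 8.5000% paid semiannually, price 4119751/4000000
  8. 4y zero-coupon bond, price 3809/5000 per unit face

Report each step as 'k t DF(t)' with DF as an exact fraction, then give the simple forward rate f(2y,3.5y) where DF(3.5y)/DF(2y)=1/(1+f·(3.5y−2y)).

1 1/2 9871/10000
2 1 9447/10000
3 3/2 1817/2000
4 2 8629/10000
5 5/2 163/200
6 3 801/1000
7 7/2 7711/10000
8 4 3809/5000
f(2y,3.5y) = ((8629/10000)/(7711/10000) − 1)/(3/2) = 612/7711 ≈ 7.9367%

step 1 [0.5y] swap r/2=129/9871: DF=(1 − 129/9871·(0))/(1+129/9871) = 9871/10000 ≈ 0.987100
step 2 [1y] swap r/2=553/19318: DF=(1 − 553/19318·(0.987100))/(1+553/19318) = 9447/10000 ≈ 0.944700
step 3 [1.5y] swap r/2=915/28403: DF=(1 − 915/28403·(0.987100+0.944700))/(1+915/28403) = 1817/2000 ≈ 0.908500
step 4 [2y] zero: DF = P = 8629/10000 ≈ 0.862900
step 5 [2.5y] swap r/2=925/22591: DF=(1 − 925/22591·(0.987100+0.944700+0.908500+0.862900))/(1+925/22591) = 163/200 ≈ 0.815000
step 6 [3y] zero: DF = P = 801/1000 ≈ 0.801000
step 7 [3.5y] bond c/2=17/400: DF=(4119751/4000000 − 17/400·(0.987100+0.944700+0.908500+0.862900+0.815000+0.801000))/(1+17/400) = 7711/10000 ≈ 0.771100
step 8 [4y] zero: DF = P = 3809/5000 ≈ 0.761800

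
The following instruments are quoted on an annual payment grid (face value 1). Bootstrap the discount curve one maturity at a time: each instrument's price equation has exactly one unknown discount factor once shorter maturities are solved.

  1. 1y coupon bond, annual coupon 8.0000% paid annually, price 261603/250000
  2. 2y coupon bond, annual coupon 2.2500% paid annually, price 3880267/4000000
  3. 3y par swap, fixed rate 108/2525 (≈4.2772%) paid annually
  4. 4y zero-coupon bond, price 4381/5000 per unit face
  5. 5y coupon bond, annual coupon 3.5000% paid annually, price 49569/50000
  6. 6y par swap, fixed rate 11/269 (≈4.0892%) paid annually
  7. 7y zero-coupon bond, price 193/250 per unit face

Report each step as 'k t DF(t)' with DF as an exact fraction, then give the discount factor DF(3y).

1 1 9689/10000
2 2 4637/5000
3 3 2203/2500
4 4 4381/5000
5 5 8343/10000
6 6 1961/2500
7 7 193/250
DF(3y) = 2203/2500 ≈ 0.881200

step 1 [1y] bond c/1=2/25: DF=(261603/250000 − 2/25·(0))/(1+2/25) = 9689/10000 ≈ 0.968900
step 2 [2y] bond c/1=9/400: DF=(3880267/4000000 − 9/400·(0.968900))/(1+9/400) = 4637/5000 ≈ 0.927400
step 3 [3y] swap r/1=108/2525: DF=(1 − 108/2525·(0.968900+0.927400))/(1+108/2525) = 2203/2500 ≈ 0.881200
step 4 [4y] zero: DF = P = 4381/5000 ≈ 0.876200
step 5 [5y] bond c/1=7/200: DF=(49569/50000 − 7/200·(0.968900+0.927400+0.881200+0.876200))/(1+7/200) = 8343/10000 ≈ 0.834300
step 6 [6y] swap r/1=11/269: DF=(1 − 11/269·(0.968900+0.927400+0.881200+0.876200+0.834300))/(1+11/269) = 1961/2500 ≈ 0.784400
step 7 [7y] zero: DF = P = 193/250 ≈ 0.772000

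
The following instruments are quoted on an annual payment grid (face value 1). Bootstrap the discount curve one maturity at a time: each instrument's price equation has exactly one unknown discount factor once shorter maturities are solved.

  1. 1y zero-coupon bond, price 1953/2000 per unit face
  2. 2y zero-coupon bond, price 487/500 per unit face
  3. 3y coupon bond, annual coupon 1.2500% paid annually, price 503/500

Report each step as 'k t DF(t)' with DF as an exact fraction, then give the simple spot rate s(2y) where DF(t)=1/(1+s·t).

1 1 1953/2000
2 2 487/500
3 3 1939/2000
s(2y) = (1/(487/500) − 1)/(2) = 13/974 ≈ 1.3347%

step 1 [1y] zero: DF = P = 1953/2000 ≈ 0.976500
step 2 [2y] zero: DF = P = 487/500 ≈ 0.974000
step 3 [3y] bond c/1=1/80: DF=(503/500 − 1/80·(0.976500+0.974000))/(1+1/80) = 1939/2000 ≈ 0.969500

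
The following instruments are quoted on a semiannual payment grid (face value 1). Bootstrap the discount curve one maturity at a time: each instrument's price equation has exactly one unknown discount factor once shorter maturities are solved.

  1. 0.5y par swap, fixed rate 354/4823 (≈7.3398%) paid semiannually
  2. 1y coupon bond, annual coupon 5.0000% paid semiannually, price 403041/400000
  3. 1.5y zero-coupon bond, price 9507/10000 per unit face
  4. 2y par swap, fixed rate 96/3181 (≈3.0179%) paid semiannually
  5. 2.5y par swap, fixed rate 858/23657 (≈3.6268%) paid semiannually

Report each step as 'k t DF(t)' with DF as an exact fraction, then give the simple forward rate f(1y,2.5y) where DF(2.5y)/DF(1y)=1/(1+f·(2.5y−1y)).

step 1 [0.5y] swap r/2=177/4823: DF=(1 − 177/4823·(0))/(1+177/4823) = 4823/5000 ≈ 0.964600
step 2 [1y] bond c/2=1/40: DF=(403041/400000 − 1/40·(0.964600))/(1+1/40) = 1919/2000 ≈ 0.959500
step 3 [1.5y] zero: DF = P = 9507/10000 ≈ 0.950700
step 4 [2y] swap r/2=48/3181: DF=(1 − 48/3181·(0.964600+0.959500+0.950700))/(1+48/3181) = 589/625 ≈ 0.942400
step 5 [2.5y] swap r/2=429/23657: DF=(1 − 429/23657·(0.964600+0.959500+0.950700+0.942400))/(1+429/23657) = 4571/5000 ≈ 0.914200

1 1/2 4823/5000
2 1 1919/2000
3 3/2 9507/10000
4 2 589/625
5 5/2 4571/5000
f(1y,2.5y) = ((1919/2000)/(4571/5000) − 1)/(3/2) = 151/4571 ≈ 3.3034%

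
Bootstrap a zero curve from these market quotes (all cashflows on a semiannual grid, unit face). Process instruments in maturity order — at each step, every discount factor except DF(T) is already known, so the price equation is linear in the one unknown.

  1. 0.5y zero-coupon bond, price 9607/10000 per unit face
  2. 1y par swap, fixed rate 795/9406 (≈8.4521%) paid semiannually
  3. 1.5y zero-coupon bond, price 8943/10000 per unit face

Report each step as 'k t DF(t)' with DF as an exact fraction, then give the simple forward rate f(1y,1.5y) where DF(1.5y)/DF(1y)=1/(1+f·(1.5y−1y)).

step 1 [0.5y] zero: DF = P = 9607/10000 ≈ 0.960700
step 2 [1y] swap r/2=795/18812: DF=(1 − 795/18812·(0.960700))/(1+795/18812) = 1841/2000 ≈ 0.920500
step 3 [1.5y] zero: DF = P = 8943/10000 ≈ 0.894300

1 1/2 9607/10000
2 1 1841/2000
3 3/2 8943/10000
f(1y,1.5y) = ((1841/2000)/(8943/10000) − 1)/(1/2) = 524/8943 ≈ 5.8593%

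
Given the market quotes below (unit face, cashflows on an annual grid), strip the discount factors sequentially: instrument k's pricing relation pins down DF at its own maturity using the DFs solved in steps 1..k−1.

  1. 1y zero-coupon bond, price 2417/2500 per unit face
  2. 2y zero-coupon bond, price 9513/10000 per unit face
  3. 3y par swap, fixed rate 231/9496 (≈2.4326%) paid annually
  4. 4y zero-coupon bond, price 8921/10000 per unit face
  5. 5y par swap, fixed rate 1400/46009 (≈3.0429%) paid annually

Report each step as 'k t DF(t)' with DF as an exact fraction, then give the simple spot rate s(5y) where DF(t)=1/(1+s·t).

1 1 2417/2500
2 2 9513/10000
3 3 9307/10000
4 4 8921/10000
5 5 43/50
s(5y) = (1/(43/50) − 1)/(5) = 7/215 ≈ 3.2558%

step 1 [1y] zero: DF = P = 2417/2500 ≈ 0.966800
step 2 [2y] zero: DF = P = 9513/10000 ≈ 0.951300
step 3 [3y] swap r/1=231/9496: DF=(1 − 231/9496·(0.966800+0.951300))/(1+231/9496) = 9307/10000 ≈ 0.930700
step 4 [4y] zero: DF = P = 8921/10000 ≈ 0.892100
step 5 [5y] swap r/1=1400/46009: DF=(1 − 1400/46009·(0.966800+0.951300+0.930700+0.892100))/(1+1400/46009) = 43/50 ≈ 0.860000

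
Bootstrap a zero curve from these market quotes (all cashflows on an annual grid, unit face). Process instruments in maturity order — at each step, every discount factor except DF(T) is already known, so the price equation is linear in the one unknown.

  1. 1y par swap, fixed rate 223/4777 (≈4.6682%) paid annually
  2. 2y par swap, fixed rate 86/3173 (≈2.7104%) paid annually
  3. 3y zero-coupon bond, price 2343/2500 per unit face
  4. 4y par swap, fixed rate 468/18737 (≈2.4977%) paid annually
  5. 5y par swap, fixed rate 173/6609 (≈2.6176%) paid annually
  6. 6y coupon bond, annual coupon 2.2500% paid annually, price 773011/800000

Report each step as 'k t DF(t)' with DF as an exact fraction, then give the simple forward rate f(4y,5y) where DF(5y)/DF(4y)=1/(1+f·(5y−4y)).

1 1 4777/5000
2 2 2371/2500
3 3 2343/2500
4 4 1133/1250
5 5 8789/10000
6 6 527/625
f(4y,5y) = ((1133/1250)/(8789/10000) − 1)/(1) = 25/799 ≈ 3.1289%

step 1 [1y] swap r/1=223/4777: DF=(1 − 223/4777·(0))/(1+223/4777) = 4777/5000 ≈ 0.955400
step 2 [2y] swap r/1=86/3173: DF=(1 − 86/3173·(0.955400))/(1+86/3173) = 2371/2500 ≈ 0.948400
step 3 [3y] zero: DF = P = 2343/2500 ≈ 0.937200
step 4 [4y] swap r/1=468/18737: DF=(1 − 468/18737·(0.955400+0.948400+0.937200))/(1+468/18737) = 1133/1250 ≈ 0.906400
step 5 [5y] swap r/1=173/6609: DF=(1 − 173/6609·(0.955400+0.948400+0.937200+0.906400))/(1+173/6609) = 8789/10000 ≈ 0.878900
step 6 [6y] bond c/1=9/400: DF=(773011/800000 − 9/400·(0.955400+0.948400+0.937200+0.906400+0.878900))/(1+9/400) = 527/625 ≈ 0.843200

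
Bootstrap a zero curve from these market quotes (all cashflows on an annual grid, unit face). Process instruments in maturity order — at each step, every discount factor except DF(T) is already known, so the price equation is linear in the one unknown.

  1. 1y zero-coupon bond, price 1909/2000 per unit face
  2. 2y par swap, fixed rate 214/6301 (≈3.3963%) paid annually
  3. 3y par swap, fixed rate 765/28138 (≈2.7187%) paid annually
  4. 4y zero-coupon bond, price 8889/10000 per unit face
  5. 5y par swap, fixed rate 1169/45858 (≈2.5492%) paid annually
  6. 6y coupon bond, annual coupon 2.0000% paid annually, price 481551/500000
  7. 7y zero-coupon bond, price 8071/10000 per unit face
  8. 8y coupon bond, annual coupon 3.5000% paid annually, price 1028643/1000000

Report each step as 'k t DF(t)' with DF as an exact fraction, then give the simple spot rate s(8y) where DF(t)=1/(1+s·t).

step 1 [1y] zero: DF = P = 1909/2000 ≈ 0.954500
step 2 [2y] swap r/1=214/6301: DF=(1 − 214/6301·(0.954500))/(1+214/6301) = 4679/5000 ≈ 0.935800
step 3 [3y] swap r/1=765/28138: DF=(1 − 765/28138·(0.954500+0.935800))/(1+765/28138) = 1847/2000 ≈ 0.923500
step 4 [4y] zero: DF = P = 8889/10000 ≈ 0.888900
step 5 [5y] swap r/1=1169/45858: DF=(1 − 1169/45858·(0.954500+0.935800+0.923500+0.888900))/(1+1169/45858) = 8831/10000 ≈ 0.883100
step 6 [6y] bond c/1=1/50: DF=(481551/500000 − 1/50·(0.954500+0.935800+0.923500+0.888900+0.883100))/(1+1/50) = 8543/10000 ≈ 0.854300
step 7 [7y] zero: DF = P = 8071/10000 ≈ 0.807100
step 8 [8y] bond c/1=7/200: DF=(1028643/1000000 − 7/200·(0.954500+0.935800+0.923500+0.888900+0.883100+0.854300+0.807100))/(1+7/200) = 3913/5000 ≈ 0.782600

1 1 1909/2000
2 2 4679/5000
3 3 1847/2000
4 4 8889/10000
5 5 8831/10000
6 6 8543/10000
7 7 8071/10000
8 8 3913/5000
s(8y) = (1/(3913/5000) − 1)/(8) = 1087/31304 ≈ 3.4724%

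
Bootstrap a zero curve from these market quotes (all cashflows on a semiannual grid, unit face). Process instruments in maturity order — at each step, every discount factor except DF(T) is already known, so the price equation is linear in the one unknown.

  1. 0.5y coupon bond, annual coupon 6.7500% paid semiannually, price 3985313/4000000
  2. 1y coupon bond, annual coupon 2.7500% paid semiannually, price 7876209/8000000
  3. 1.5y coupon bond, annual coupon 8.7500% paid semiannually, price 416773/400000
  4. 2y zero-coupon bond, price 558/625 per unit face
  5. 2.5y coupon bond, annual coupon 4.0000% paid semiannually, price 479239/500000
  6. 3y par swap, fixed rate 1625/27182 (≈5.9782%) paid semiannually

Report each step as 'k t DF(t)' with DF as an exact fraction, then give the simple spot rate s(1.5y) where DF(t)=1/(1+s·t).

step 1 [0.5y] bond c/2=27/800: DF=(3985313/4000000 − 27/800·(0))/(1+27/800) = 4819/5000 ≈ 0.963800
step 2 [1y] bond c/2=11/800: DF=(7876209/8000000 − 11/800·(0.963800))/(1+11/800) = 9581/10000 ≈ 0.958100
step 3 [1.5y] bond c/2=7/160: DF=(416773/400000 − 7/160·(0.963800+0.958100))/(1+7/160) = 9177/10000 ≈ 0.917700
step 4 [2y] zero: DF = P = 558/625 ≈ 0.892800
step 5 [2.5y] bond c/2=1/50: DF=(479239/500000 − 1/50·(0.963800+0.958100+0.917700+0.892800))/(1+1/50) = 1733/2000 ≈ 0.866500
step 6 [3y] swap r/2=1625/54364: DF=(1 − 1625/54364·(0.963800+0.958100+0.917700+0.892800+0.866500))/(1+1625/54364) = 67/80 ≈ 0.837500

1 1/2 4819/5000
2 1 9581/10000
3 3/2 9177/10000
4 2 558/625
5 5/2 1733/2000
6 3 67/80
s(1.5y) = (1/(9177/10000) − 1)/(3/2) = 1646/27531 ≈ 5.9787%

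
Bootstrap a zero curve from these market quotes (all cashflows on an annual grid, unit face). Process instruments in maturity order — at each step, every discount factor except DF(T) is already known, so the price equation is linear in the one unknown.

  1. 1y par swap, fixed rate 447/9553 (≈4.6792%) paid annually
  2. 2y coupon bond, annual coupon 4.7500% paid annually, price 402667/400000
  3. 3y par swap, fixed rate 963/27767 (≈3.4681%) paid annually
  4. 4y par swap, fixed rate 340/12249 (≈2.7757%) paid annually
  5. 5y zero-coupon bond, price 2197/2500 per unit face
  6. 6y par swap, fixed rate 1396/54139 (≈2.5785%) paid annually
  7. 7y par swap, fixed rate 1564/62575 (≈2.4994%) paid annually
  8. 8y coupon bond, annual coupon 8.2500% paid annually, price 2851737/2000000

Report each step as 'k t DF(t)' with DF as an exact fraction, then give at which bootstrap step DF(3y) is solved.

step 1 [1y] swap r/1=447/9553: DF=(1 − 447/9553·(0))/(1+447/9553) = 9553/10000 ≈ 0.955300
step 2 [2y] bond c/1=19/400: DF=(402667/400000 − 19/400·(0.955300))/(1+19/400) = 9177/10000 ≈ 0.917700
step 3 [3y] swap r/1=963/27767: DF=(1 − 963/27767·(0.955300+0.917700))/(1+963/27767) = 9037/10000 ≈ 0.903700
step 4 [4y] swap r/1=340/12249: DF=(1 − 340/12249·(0.955300+0.917700+0.903700))/(1+340/12249) = 449/500 ≈ 0.898000
step 5 [5y] zero: DF = P = 2197/2500 ≈ 0.878800
step 6 [6y] swap r/1=1396/54139: DF=(1 − 1396/54139·(0.955300+0.917700+0.903700+0.898000+0.878800))/(1+1396/54139) = 2151/2500 ≈ 0.860400
step 7 [7y] swap r/1=1564/62575: DF=(1 − 1564/62575·(0.955300+0.917700+0.903700+0.898000+0.878800+0.860400))/(1+1564/62575) = 2109/2500 ≈ 0.843600
step 8 [8y] bond c/1=33/400: DF=(2851737/2000000 − 33/400·(0.955300+0.917700+0.903700+0.898000+0.878800+0.860400+0.843600))/(1+33/400) = 8403/10000 ≈ 0.840300

1 1 9553/10000
2 2 9177/10000
3 3 9037/10000
4 4 449/500
5 5 2197/2500
6 6 2151/2500
7 7 2109/2500
8 8 8403/10000
DF(3y) is solved at step 3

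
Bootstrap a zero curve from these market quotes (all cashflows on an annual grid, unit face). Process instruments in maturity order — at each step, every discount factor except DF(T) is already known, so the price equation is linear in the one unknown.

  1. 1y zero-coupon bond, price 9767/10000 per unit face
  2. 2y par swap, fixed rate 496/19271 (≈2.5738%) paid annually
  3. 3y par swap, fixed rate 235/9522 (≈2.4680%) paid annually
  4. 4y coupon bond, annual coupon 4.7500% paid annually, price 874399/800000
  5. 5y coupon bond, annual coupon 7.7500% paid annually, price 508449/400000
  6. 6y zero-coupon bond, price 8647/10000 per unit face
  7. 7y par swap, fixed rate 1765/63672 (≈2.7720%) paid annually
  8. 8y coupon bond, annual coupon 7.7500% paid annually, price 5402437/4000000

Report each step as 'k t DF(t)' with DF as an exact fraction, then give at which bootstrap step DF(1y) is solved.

1 1 9767/10000
2 2 594/625
3 3 1859/2000
4 4 9139/10000
5 5 1817/2000
6 6 8647/10000
7 7 1647/2000
8 8 1591/2000
DF(1y) is solved at step 1

step 1 [1y] zero: DF = P = 9767/10000 ≈ 0.976700
step 2 [2y] swap r/1=496/19271: DF=(1 − 496/19271·(0.976700))/(1+496/19271) = 594/625 ≈ 0.950400
step 3 [3y] swap r/1=235/9522: DF=(1 − 235/9522·(0.976700+0.950400))/(1+235/9522) = 1859/2000 ≈ 0.929500
step 4 [4y] bond c/1=19/400: DF=(874399/800000 − 19/400·(0.976700+0.950400+0.929500))/(1+19/400) = 9139/10000 ≈ 0.913900
step 5 [5y] bond c/1=31/400: DF=(508449/400000 − 31/400·(0.976700+0.950400+0.929500+0.913900))/(1+31/400) = 1817/2000 ≈ 0.908500
step 6 [6y] zero: DF = P = 8647/10000 ≈ 0.864700
step 7 [7y] swap r/1=1765/63672: DF=(1 − 1765/63672·(0.976700+0.950400+0.929500+0.913900+0.908500+0.864700))/(1+1765/63672) = 1647/2000 ≈ 0.823500
step 8 [8y] bond c/1=31/400: DF=(5402437/4000000 − 31/400·(0.976700+0.950400+0.929500+0.913900+0.908500+0.864700+0.823500))/(1+31/400) = 1591/2000 ≈ 0.795500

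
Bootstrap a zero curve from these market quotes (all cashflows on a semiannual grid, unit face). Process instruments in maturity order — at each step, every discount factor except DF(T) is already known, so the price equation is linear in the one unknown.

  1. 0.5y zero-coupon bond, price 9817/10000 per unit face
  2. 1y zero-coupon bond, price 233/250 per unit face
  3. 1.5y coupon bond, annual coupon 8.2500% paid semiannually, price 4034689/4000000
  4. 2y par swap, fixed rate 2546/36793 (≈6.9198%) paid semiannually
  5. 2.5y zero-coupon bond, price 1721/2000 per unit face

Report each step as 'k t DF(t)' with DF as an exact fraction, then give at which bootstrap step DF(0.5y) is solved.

1 1/2 9817/10000
2 1 233/250
3 3/2 8929/10000
4 2 8727/10000
5 5/2 1721/2000
DF(0.5y) is solved at step 1

step 1 [0.5y] zero: DF = P = 9817/10000 ≈ 0.981700
step 2 [1y] zero: DF = P = 233/250 ≈ 0.932000
step 3 [1.5y] bond c/2=33/800: DF=(4034689/4000000 − 33/800·(0.981700+0.932000))/(1+33/800) = 8929/10000 ≈ 0.892900
step 4 [2y] swap r/2=1273/36793: DF=(1 − 1273/36793·(0.981700+0.932000+0.892900))/(1+1273/36793) = 8727/10000 ≈ 0.872700
step 5 [2.5y] zero: DF = P = 1721/2000 ≈ 0.860500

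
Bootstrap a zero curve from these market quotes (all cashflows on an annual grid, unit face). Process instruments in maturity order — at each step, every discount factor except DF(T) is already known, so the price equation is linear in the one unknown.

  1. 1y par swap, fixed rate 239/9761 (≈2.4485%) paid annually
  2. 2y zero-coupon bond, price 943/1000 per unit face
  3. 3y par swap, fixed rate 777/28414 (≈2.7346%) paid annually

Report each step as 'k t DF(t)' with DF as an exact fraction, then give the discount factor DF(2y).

1 1 9761/10000
2 2 943/1000
3 3 9223/10000
DF(2y) = 943/1000 ≈ 0.943000

step 1 [1y] swap r/1=239/9761: DF=(1 − 239/9761·(0))/(1+239/9761) = 9761/10000 ≈ 0.976100
step 2 [2y] zero: DF = P = 943/1000 ≈ 0.943000
step 3 [3y] swap r/1=777/28414: DF=(1 − 777/28414·(0.976100+0.943000))/(1+777/28414) = 9223/10000 ≈ 0.922300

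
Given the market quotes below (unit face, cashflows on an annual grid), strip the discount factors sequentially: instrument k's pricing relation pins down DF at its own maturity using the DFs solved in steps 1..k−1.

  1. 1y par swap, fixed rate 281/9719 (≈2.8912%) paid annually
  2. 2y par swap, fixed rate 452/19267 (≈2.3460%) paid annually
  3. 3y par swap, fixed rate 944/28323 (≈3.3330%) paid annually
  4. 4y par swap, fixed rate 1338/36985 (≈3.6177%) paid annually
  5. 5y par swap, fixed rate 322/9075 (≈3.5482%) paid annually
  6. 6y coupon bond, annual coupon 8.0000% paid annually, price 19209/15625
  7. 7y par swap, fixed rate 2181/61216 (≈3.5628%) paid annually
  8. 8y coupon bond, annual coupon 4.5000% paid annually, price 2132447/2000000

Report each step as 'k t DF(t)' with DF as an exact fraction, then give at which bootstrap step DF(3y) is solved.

step 1 [1y] swap r/1=281/9719: DF=(1 − 281/9719·(0))/(1+281/9719) = 9719/10000 ≈ 0.971900
step 2 [2y] swap r/1=452/19267: DF=(1 − 452/19267·(0.971900))/(1+452/19267) = 2387/2500 ≈ 0.954800
step 3 [3y] swap r/1=944/28323: DF=(1 − 944/28323·(0.971900+0.954800))/(1+944/28323) = 566/625 ≈ 0.905600
step 4 [4y] swap r/1=1338/36985: DF=(1 − 1338/36985·(0.971900+0.954800+0.905600))/(1+1338/36985) = 4331/5000 ≈ 0.866200
step 5 [5y] swap r/1=322/9075: DF=(1 − 322/9075·(0.971900+0.954800+0.905600+0.866200))/(1+322/9075) = 839/1000 ≈ 0.839000
step 6 [6y] bond c/1=2/25: DF=(19209/15625 − 2/25·(0.971900+0.954800+0.905600+0.866200+0.839000))/(1+2/25) = 4011/5000 ≈ 0.802200
step 7 [7y] swap r/1=2181/61216: DF=(1 − 2181/61216·(0.971900+0.954800+0.905600+0.866200+0.839000+0.802200))/(1+2181/61216) = 7819/10000 ≈ 0.781900
step 8 [8y] bond c/1=9/200: DF=(2132447/2000000 − 9/200·(0.971900+0.954800+0.905600+0.866200+0.839000+0.802200+0.781900))/(1+9/200) = 7567/10000 ≈ 0.756700

1 1 9719/10000
2 2 2387/2500
3 3 566/625
4 4 4331/5000
5 5 839/1000
6 6 4011/5000
7 7 7819/10000
8 8 7567/10000
DF(3y) is solved at step 3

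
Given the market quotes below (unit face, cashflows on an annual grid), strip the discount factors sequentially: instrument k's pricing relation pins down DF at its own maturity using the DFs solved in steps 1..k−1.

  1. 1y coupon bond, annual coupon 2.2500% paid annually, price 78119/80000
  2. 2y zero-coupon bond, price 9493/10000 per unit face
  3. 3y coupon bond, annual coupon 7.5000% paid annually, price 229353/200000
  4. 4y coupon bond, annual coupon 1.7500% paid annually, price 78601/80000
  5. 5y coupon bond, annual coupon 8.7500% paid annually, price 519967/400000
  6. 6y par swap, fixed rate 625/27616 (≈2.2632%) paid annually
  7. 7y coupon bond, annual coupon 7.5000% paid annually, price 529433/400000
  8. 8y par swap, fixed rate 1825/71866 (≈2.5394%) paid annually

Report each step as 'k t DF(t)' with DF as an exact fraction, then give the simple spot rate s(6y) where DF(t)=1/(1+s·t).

step 1 [1y] bond c/1=9/400: DF=(78119/80000 − 9/400·(0))/(1+9/400) = 191/200 ≈ 0.955000
step 2 [2y] zero: DF = P = 9493/10000 ≈ 0.949300
step 3 [3y] bond c/1=3/40: DF=(229353/200000 − 3/40·(0.955000+0.949300))/(1+3/40) = 9339/10000 ≈ 0.933900
step 4 [4y] bond c/1=7/400: DF=(78601/80000 − 7/400·(0.955000+0.949300+0.933900))/(1+7/400) = 573/625 ≈ 0.916800
step 5 [5y] bond c/1=7/80: DF=(519967/400000 − 7/80·(0.955000+0.949300+0.933900+0.916800))/(1+7/80) = 2233/2500 ≈ 0.893200
step 6 [6y] swap r/1=625/27616: DF=(1 − 625/27616·(0.955000+0.949300+0.933900+0.916800+0.893200))/(1+625/27616) = 7/8 ≈ 0.875000
step 7 [7y] bond c/1=3/40: DF=(529433/400000 − 3/40·(0.955000+0.949300+0.933900+0.916800+0.893200+0.875000))/(1+3/40) = 8459/10000 ≈ 0.845900
step 8 [8y] swap r/1=1825/71866: DF=(1 − 1825/71866·(0.955000+0.949300+0.933900+0.916800+0.893200+0.875000+0.845900))/(1+1825/71866) = 327/400 ≈ 0.817500

1 1 191/200
2 2 9493/10000
3 3 9339/10000
4 4 573/625
5 5 2233/2500
6 6 7/8
7 7 8459/10000
8 8 327/400
s(6y) = (1/(7/8) − 1)/(6) = 1/42 ≈ 2.3810%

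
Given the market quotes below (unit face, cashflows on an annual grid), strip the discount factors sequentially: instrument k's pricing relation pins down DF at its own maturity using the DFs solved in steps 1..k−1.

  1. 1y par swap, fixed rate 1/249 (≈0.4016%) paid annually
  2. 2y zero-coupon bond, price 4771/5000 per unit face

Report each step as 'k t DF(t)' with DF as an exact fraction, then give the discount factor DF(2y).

1 1 249/250
2 2 4771/5000
DF(2y) = 4771/5000 ≈ 0.954200

step 1 [1y] swap r/1=1/249: DF=(1 − 1/249·(0))/(1+1/249) = 249/250 ≈ 0.996000
step 2 [2y] zero: DF = P = 4771/5000 ≈ 0.954200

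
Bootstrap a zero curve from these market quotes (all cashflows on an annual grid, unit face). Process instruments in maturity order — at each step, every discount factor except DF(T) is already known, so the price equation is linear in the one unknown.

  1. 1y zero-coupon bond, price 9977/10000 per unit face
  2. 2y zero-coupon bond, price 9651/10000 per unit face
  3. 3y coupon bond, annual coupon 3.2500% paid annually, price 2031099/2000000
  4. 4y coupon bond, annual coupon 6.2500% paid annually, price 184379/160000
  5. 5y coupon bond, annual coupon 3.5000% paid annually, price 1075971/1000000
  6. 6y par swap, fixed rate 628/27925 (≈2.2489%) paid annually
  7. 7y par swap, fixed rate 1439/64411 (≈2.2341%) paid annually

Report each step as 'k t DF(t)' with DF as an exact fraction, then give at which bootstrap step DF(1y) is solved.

1 1 9977/10000
2 2 9651/10000
3 3 4609/5000
4 4 9149/10000
5 5 9111/10000
6 6 1093/1250
7 7 8561/10000
DF(1y) is solved at step 1

step 1 [1y] zero: DF = P = 9977/10000 ≈ 0.997700
step 2 [2y] zero: DF = P = 9651/10000 ≈ 0.965100
step 3 [3y] bond c/1=13/400: DF=(2031099/2000000 − 13/400·(0.997700+0.965100))/(1+13/400) = 4609/5000 ≈ 0.921800
step 4 [4y] bond c/1=1/16: DF=(184379/160000 − 1/16·(0.997700+0.965100+0.921800))/(1+1/16) = 9149/10000 ≈ 0.914900
step 5 [5y] bond c/1=7/200: DF=(1075971/1000000 − 7/200·(0.997700+0.965100+0.921800+0.914900))/(1+7/200) = 9111/10000 ≈ 0.911100
step 6 [6y] swap r/1=628/27925: DF=(1 − 628/27925·(0.997700+0.965100+0.921800+0.914900+0.911100))/(1+628/27925) = 1093/1250 ≈ 0.874400
step 7 [7y] swap r/1=1439/64411: DF=(1 − 1439/64411·(0.997700+0.965100+0.921800+0.914900+0.911100+0.874400))/(1+1439/64411) = 8561/10000 ≈ 0.856100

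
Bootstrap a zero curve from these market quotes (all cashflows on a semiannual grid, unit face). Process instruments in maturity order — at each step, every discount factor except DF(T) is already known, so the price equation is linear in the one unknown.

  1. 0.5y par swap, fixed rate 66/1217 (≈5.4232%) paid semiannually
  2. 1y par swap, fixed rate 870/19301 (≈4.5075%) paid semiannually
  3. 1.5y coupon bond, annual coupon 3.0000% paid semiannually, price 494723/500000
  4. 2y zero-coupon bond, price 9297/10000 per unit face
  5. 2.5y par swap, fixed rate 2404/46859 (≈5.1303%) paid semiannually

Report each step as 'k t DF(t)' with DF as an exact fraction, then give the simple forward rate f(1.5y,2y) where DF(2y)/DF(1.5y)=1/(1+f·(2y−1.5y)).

1 1/2 1217/1250
2 1 1913/2000
3 3/2 9463/10000
4 2 9297/10000
5 5/2 4399/5000
f(1.5y,2y) = ((9463/10000)/(9297/10000) − 1)/(1/2) = 332/9297 ≈ 3.5710%

step 1 [0.5y] swap r/2=33/1217: DF=(1 − 33/1217·(0))/(1+33/1217) = 1217/1250 ≈ 0.973600
step 2 [1y] swap r/2=435/19301: DF=(1 − 435/19301·(0.973600))/(1+435/19301) = 1913/2000 ≈ 0.956500
step 3 [1.5y] bond c/2=3/200: DF=(494723/500000 − 3/200·(0.973600+0.956500))/(1+3/200) = 9463/10000 ≈ 0.946300
step 4 [2y] zero: DF = P = 9297/10000 ≈ 0.929700
step 5 [2.5y] swap r/2=1202/46859: DF=(1 − 1202/46859·(0.973600+0.956500+0.946300+0.929700))/(1+1202/46859) = 4399/5000 ≈ 0.879800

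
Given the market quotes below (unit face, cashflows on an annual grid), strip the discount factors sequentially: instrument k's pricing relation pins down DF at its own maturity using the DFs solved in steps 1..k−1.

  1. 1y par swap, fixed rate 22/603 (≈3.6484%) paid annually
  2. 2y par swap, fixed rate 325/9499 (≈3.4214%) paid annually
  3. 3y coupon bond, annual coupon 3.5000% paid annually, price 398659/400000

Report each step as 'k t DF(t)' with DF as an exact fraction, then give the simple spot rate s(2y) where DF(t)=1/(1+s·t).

step 1 [1y] swap r/1=22/603: DF=(1 − 22/603·(0))/(1+22/603) = 603/625 ≈ 0.964800
step 2 [2y] swap r/1=325/9499: DF=(1 − 325/9499·(0.964800))/(1+325/9499) = 187/200 ≈ 0.935000
step 3 [3y] bond c/1=7/200: DF=(398659/400000 − 7/200·(0.964800+0.935000))/(1+7/200) = 8987/10000 ≈ 0.898700

1 1 603/625
2 2 187/200
3 3 8987/10000
s(2y) = (1/(187/200) − 1)/(2) = 13/374 ≈ 3.4759%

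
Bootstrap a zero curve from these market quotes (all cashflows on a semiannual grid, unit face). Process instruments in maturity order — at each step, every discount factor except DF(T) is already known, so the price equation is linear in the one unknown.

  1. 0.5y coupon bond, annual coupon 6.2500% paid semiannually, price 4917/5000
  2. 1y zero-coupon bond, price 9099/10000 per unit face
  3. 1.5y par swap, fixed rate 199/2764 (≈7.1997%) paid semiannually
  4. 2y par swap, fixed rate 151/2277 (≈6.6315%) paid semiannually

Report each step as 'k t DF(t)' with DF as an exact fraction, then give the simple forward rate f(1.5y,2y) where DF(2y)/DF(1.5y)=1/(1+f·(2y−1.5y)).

step 1 [0.5y] bond c/2=1/32: DF=(4917/5000 − 1/32·(0))/(1+1/32) = 596/625 ≈ 0.953600
step 2 [1y] zero: DF = P = 9099/10000 ≈ 0.909900
step 3 [1.5y] swap r/2=199/5528: DF=(1 − 199/5528·(0.953600+0.909900))/(1+199/5528) = 1801/2000 ≈ 0.900500
step 4 [2y] swap r/2=151/4554: DF=(1 − 151/4554·(0.953600+0.909900+0.900500))/(1+151/4554) = 1099/1250 ≈ 0.879200

1 1/2 596/625
2 1 9099/10000
3 3/2 1801/2000
4 2 1099/1250
f(1.5y,2y) = ((1801/2000)/(1099/1250) − 1)/(1/2) = 213/4396 ≈ 4.8453%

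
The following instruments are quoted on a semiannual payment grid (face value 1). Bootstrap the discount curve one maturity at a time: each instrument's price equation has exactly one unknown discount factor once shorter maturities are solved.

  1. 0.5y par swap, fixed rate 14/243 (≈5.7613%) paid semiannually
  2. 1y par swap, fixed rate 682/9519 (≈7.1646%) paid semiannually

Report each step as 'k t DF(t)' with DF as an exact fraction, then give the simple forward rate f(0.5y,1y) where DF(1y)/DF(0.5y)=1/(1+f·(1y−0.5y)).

1 1/2 243/250
2 1 4659/5000
f(0.5y,1y) = ((243/250)/(4659/5000) − 1)/(1/2) = 134/1553 ≈ 8.6285%

step 1 [0.5y] swap r/2=7/243: DF=(1 − 7/243·(0))/(1+7/243) = 243/250 ≈ 0.972000
step 2 [1y] swap r/2=341/9519: DF=(1 − 341/9519·(0.972000))/(1+341/9519) = 4659/5000 ≈ 0.931800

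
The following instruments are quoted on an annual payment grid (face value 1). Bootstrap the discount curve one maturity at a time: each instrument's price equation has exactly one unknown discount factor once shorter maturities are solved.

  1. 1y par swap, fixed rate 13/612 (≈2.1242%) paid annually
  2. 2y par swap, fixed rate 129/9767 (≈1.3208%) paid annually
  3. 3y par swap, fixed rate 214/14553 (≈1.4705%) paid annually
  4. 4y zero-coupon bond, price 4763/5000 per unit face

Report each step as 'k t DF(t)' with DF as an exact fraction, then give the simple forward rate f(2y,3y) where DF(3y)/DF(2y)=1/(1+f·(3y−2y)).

1 1 612/625
2 2 4871/5000
3 3 2393/2500
4 4 4763/5000
f(2y,3y) = ((4871/5000)/(2393/2500) − 1)/(1) = 85/4786 ≈ 1.7760%

step 1 [1y] swap r/1=13/612: DF=(1 − 13/612·(0))/(1+13/612) = 612/625 ≈ 0.979200
step 2 [2y] swap r/1=129/9767: DF=(1 − 129/9767·(0.979200))/(1+129/9767) = 4871/5000 ≈ 0.974200
step 3 [3y] swap r/1=214/14553: DF=(1 − 214/14553·(0.979200+0.974200))/(1+214/14553) = 2393/2500 ≈ 0.957200
step 4 [4y] zero: DF = P = 4763/5000 ≈ 0.952600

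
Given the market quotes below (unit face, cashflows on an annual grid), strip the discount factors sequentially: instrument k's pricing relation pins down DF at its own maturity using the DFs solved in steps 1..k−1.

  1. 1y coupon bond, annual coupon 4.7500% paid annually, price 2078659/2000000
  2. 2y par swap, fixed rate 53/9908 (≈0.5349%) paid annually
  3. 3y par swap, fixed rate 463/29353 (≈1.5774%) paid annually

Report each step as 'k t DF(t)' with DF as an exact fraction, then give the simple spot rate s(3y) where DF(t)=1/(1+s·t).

step 1 [1y] bond c/1=19/400: DF=(2078659/2000000 − 19/400·(0))/(1+19/400) = 4961/5000 ≈ 0.992200
step 2 [2y] swap r/1=53/9908: DF=(1 − 53/9908·(0.992200))/(1+53/9908) = 4947/5000 ≈ 0.989400
step 3 [3y] swap r/1=463/29353: DF=(1 − 463/29353·(0.992200+0.989400))/(1+463/29353) = 9537/10000 ≈ 0.953700

1 1 4961/5000
2 2 4947/5000
3 3 9537/10000
s(3y) = (1/(9537/10000) − 1)/(3) = 463/28611 ≈ 1.6183%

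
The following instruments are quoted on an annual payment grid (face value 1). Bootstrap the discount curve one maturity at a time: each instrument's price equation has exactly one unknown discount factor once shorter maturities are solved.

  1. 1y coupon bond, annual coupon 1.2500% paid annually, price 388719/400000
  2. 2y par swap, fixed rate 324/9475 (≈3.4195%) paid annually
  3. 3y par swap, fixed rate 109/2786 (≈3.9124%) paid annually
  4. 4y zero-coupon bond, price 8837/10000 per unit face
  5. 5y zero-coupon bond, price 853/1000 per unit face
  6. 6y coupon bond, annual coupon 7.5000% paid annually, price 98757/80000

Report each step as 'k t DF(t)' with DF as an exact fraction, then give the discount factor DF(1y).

1 1 4799/5000
2 2 1169/1250
3 3 891/1000
4 4 8837/10000
5 5 853/1000
6 6 1041/1250
DF(1y) = 4799/5000 ≈ 0.959800

step 1 [1y] bond c/1=1/80: DF=(388719/400000 − 1/80·(0))/(1+1/80) = 4799/5000 ≈ 0.959800
step 2 [2y] swap r/1=324/9475: DF=(1 − 324/9475·(0.959800))/(1+324/9475) = 1169/1250 ≈ 0.935200
step 3 [3y] swap r/1=109/2786: DF=(1 − 109/2786·(0.959800+0.935200))/(1+109/2786) = 891/1000 ≈ 0.891000
step 4 [4y] zero: DF = P = 8837/10000 ≈ 0.883700
step 5 [5y] zero: DF = P = 853/1000 ≈ 0.853000
step 6 [6y] bond c/1=3/40: DF=(98757/80000 − 3/40·(0.959800+0.935200+0.891000+0.883700+0.853000))/(1+3/40) = 1041/1250 ≈ 0.832800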